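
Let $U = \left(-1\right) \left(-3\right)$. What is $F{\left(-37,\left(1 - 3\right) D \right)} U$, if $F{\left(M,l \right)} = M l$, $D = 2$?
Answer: $444$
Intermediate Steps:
$U = 3$
$F{\left(-37,\left(1 - 3\right) D \right)} U = - 37 \left(1 - 3\right) 2 \cdot 3 = - 37 \left(\left(-2\right) 2\right) 3 = \left(-37\right) \left(-4\right) 3 = 148 \cdot 3 = 444$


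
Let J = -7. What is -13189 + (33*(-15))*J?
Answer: -9724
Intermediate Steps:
-13189 + (33*(-15))*J = -13189 + (33*(-15))*(-7) = -13189 - 495*(-7) = -13189 + 3465 = -9724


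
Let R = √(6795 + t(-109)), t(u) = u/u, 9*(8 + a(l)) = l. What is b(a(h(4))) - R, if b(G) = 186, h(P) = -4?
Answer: 186 - 2*√1699 ≈ 103.56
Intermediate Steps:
a(l) = -8 + l/9
t(u) = 1
R = 2*√1699 (R = √(6795 + 1) = √6796 = 2*√1699 ≈ 82.438)
b(a(h(4))) - R = 186 - 2*√1699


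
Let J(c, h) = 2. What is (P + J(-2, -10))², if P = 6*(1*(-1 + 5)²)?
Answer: 9604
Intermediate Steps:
P = 96 (P = 6*(1*4²) = 6*(1*16) = 6*16 = 96)
(P + J(-2, -10))² = (96 + 2)² = 98² = 9604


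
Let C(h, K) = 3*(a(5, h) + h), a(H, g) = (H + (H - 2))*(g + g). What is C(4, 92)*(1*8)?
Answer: 1632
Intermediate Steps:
a(H, g) = 2*g*(-2 + 2*H) (a(H, g) = (H + (-2 + H))*(2*g) = (-2 + 2*H)*(2*g) = 2*g*(-2 + 2*H))
C(h, K) = 51*h (C(h, K) = 3*(4*h*(-1 + 5) + h) = 3*(4*h*4 + h) = 3*(16*h + h) = 3*(17*h) = 51*h)
C(4, 92)*(1*8) = (51*4)*(1*8) = 204*8 = 1632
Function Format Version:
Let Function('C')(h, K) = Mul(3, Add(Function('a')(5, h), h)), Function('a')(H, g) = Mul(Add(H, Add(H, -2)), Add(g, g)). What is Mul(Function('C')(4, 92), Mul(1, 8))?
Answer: 1632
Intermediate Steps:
Function('a')(H, g) = Mul(2, g, Add(-2, Mul(2, H))) (Function('a')(H, g) = Mul(Add(H, Add(-2, H)), Mul(2, g)) = Mul(Add(-2, Mul(2, H)), Mul(2, g)) = Mul(2, g, Add(-2, Mul(2, H))))
Function('C')(h, K) = Mul(51, h) (Function('C')(h, K) = Mul(3, Add(Mul(4, h, Add(-1, 5)), h)) = Mul(3, Add(Mul(4, h, 4), h)) = Mul(3, Add(Mul(16, h), h)) = Mul(3, Mul(17, h)) = Mul(51, h))
Mul(Function('C')(4, 92), Mul(1, 8)) = Mul(Mul(51, 4), Mul(1, 8)) = Mul(204, 8) = 1632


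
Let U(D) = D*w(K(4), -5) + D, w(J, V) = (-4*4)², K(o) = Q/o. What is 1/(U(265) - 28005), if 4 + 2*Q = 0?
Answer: 1/40100 ≈ 2.4938e-5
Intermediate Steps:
Q = -2 (Q = -2 + (½)*0 = -2 + 0 = -2)
K(o) = -2/o
w(J, V) = 256 (w(J, V) = (-16)² = 256)
U(D) = 257*D (U(D) = D*256 + D = 256*D + D = 257*D)
1/(U(265) - 28005) = 1/(257*265 - 28005) = 1/(68105 - 28005) = 1/40100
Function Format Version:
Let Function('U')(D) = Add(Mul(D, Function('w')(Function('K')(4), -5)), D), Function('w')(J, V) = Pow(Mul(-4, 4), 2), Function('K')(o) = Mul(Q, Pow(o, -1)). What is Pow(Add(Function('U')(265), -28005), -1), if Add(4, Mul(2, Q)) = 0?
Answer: Rational(1, 40100) ≈ 2.4938e-5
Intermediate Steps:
Q = -2 (Q = Add(-2, Mul(Rational(1, 2), 0)) = Add(-2, 0) = -2)
Function('K')(o) = Mul(-2, Pow(o, -1))
Function('w')(J, V) = 256 (Function('w')(J, V) = Pow(-16, 2) = 256)
Function('U')(D) = Mul(257, D) (Function('U')(D) = Add(Mul(D, 256), D) = Add(Mul(256, D), D) = Mul(257, D))
Pow(Add(Function('U')(265), -28005), -1) = Pow(Add(Mul(257, 265), -28005), -1) = Pow(Add(68105, -28005), -1) = Pow(40100, -1) = Rational(1, 40100)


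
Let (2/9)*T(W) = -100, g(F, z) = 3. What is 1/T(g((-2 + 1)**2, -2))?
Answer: -1/450 ≈ -0.0022222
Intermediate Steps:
T(W) = -450 (T(W) = (9/2)*(-100) = -450)
1/T(g((-2 + 1)**2, -2)) = 1/(-450) = -1/450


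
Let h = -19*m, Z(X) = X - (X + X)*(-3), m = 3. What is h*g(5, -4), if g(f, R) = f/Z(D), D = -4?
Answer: 285/28 ≈ 10.179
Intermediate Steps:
Z(X) = 7*X (Z(X) = X - 2*X*(-3) = X - (-6)*X = X + 6*X = 7*X)
h = -57 (h = -19*3 = -57)
g(f, R) = -f/28 (g(f, R) = f/((7*(-4))) = f/(-28) = f*(-1/28) = -f/28)
h*g(5, -4) = -(-57)*5/28 = -57*(-5/28) = 285/28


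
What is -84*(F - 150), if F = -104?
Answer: 21336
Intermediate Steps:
-84*(F - 150) = -84*(-104 - 150) = -84*(-254) = 21336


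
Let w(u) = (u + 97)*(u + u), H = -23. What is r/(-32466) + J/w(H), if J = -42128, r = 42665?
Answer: 43660571/3946938 ≈ 11.062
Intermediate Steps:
w(u) = 2*u*(97 + u) (w(u) = (97 + u)*(2*u) = 2*u*(97 + u))
r/(-32466) + J/w(H) = 42665/(-32466) - 42128*(-1/(46*(97 - 23))) = 42665*(-1/32466) - 42128/(2*(-23)*74) = -6095/4638 - 42128/(-3404) = -6095/4638 - 42128*(-1/3404) = -6095/4638 + 10532/851 = 43660571/3946938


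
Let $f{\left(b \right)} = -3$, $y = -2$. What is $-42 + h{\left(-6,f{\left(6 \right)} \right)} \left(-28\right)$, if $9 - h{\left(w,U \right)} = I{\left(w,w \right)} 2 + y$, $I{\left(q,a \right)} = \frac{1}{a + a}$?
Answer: $- \frac{1064}{3} \approx -354.67$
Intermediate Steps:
$I{\left(q,a \right)} = \frac{1}{2 a}$
$h{\left(w,U \right)} = 11 - \frac{1}{w}$ ($h{\left(w,U \right)} = 9 - \left(\frac{1}{2 w} 2 - 2\right) = 9 - \left(\frac{1}{w} - 2\right) = 9 - \left(-2 + \frac{1}{w}\right) = 9 + \left(2 - \frac{1}{w}\right) = 11 - \frac{1}{w}$)
$-42 + h{\left(-6,f{\left(6 \right)} \right)} \left(-28\right) = -42 + \left(11 - \frac{1}{-6}\right) \left(-28\right) = -42 + \left(11 - - \frac{1}{6}\right) \left(-28\right) = -42 + \left(11 + \frac{1}{6}\right) \left(-28\right) = -42 + \frac{67}{6} \left(-28\right) = -42 - \frac{938}{3} = - \frac{1064}{3}$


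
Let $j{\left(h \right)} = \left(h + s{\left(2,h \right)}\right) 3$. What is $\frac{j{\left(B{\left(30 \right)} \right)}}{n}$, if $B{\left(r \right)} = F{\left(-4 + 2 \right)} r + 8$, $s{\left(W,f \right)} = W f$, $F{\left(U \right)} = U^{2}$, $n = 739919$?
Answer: $\frac{1152}{739919} \approx 0.0015569$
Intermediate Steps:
$B{\left(r \right)} = 8 + 4 r$ ($B{\left(r \right)} = \left(-4 + 2\right)^{2} r + 8 = \left(-2\right)^{2} r + 8 = 4 r + 8 = 8 + 4 r$)
$j{\left(h \right)} = 9 h$ ($j{\left(h \right)} = \left(h + 2 h\right) 3 = 3 h 3 = 9 h$)
$\frac{j{\left(B{\left(30 \right)} \right)}}{n} = \frac{9 \left(8 + 4 \cdot 30\right)}{739919} = 9 \left(8 + 120\right) \frac{1}{739919} = 9 \cdot 128 \cdot \frac{1}{739919} = 1152 \cdot \frac{1}{739919} = \frac{1152}{739919}$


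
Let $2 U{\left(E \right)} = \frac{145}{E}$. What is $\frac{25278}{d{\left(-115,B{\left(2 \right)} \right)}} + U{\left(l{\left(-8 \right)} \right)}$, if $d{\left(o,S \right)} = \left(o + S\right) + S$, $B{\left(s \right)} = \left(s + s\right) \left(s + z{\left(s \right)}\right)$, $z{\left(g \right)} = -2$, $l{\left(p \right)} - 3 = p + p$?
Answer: $- \frac{673903}{2990} \approx -225.39$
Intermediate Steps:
$l{\left(p \right)} = 3 + 2 p$ ($l{\left(p \right)} = 3 + \left(p + p\right) = 3 + 2 p$)
$B{\left(s \right)} = 2 s \left(-2 + s\right)$ ($B{\left(s \right)} = \left(s + s\right) \left(s - 2\right) = 2 s \left(-2 + s\right)$)
$U{\left(E \right)} = \frac{145}{2 E}$ ($U{\left(E \right)} = \frac{145 \frac{1}{E}}{2} = \frac{145}{2 E}$)
$d{\left(o,S \right)} = o + 2 S$ ($d{\left(o,S \right)} = \left(S + o\right) + S = o + 2 S$)
$\frac{25278}{d{\left(-115,B{\left(2 \right)} \right)}} + U{\left(l{\left(-8 \right)} \right)} = \frac{25278}{-115 + 2 \cdot 2 \cdot 2 \left(-2 + 2\right)} + \frac{145}{2 \left(3 + 2 \left(-8\right)\right)} = \frac{25278}{-115 + 2 \cdot 2 \cdot 2 \cdot 0} + \frac{145}{2 \left(3 - 16\right)} = \frac{25278}{-115 + 2 \cdot 0} + \frac{145}{2 \left(-13\right)} = \frac{25278}{-115 + 0} + \frac{145}{2} \left(- \frac{1}{13}\right) = \frac{25278}{-115} - \frac{145}{26} = 25278 \left(- \frac{1}{115}\right) - \frac{145}{26} = - \frac{25278}{115} - \frac{145}{26} = - \frac{673903}{2990}$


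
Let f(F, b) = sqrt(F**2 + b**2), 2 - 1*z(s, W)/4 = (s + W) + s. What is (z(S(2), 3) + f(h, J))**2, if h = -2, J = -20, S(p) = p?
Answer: 804 - 80*sqrt(101) ≈ 0.0099503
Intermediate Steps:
z(s, W) = 8 - 8*s - 4*W (z(s, W) = 8 - 4*((s + W) + s) = 8 - 4*((W + s) + s) = 8 - 4*(W + 2*s) = 8 + (-8*s - 4*W) = 8 - 8*s - 4*W)
(z(S(2), 3) + f(h, J))**2 = ((8 - 8*2 - 4*3) + sqrt((-2)**2 + (-20)**2))**2 = ((8 - 16 - 12) + sqrt(4 + 400))**2 = (-20 + sqrt(404))**2 = (-20 + 2*sqrt(101))**2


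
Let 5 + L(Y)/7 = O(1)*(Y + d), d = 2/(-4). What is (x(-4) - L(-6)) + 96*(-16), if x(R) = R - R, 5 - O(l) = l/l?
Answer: -1319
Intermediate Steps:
O(l) = 4 (O(l) = 5 - l/l = 5 - 1*1 = 5 - 1 = 4)
d = -1/2 (d = 2*(-1/4) = -1/2 ≈ -0.50000)
x(R) = 0
L(Y) = -49 + 28*Y (L(Y) = -35 + 7*(4*(Y - 1/2)) = -35 + 7*(4*(-1/2 + Y)) = -35 + 7*(-2 + 4*Y) = -35 + (-14 + 28*Y) = -49 + 28*Y)
(x(-4) - L(-6)) + 96*(-16) = (0 - (-49 + 28*(-6))) + 96*(-16) = (0 - (-49 - 168)) - 1536 = (0 - 1*(-217)) - 1536 = (0 + 217) - 1536 = 217 - 1536 = -1319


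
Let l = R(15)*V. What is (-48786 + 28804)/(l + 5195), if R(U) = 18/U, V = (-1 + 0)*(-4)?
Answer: -99910/25999 ≈ -3.8428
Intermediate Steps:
V = 4 (V = -1*(-4) = 4)
l = 24/5 (l = (18/15)*4 = (18*(1/15))*4 = (6/5)*4 = 24/5 ≈ 4.8000)
(-48786 + 28804)/(l + 5195) = (-48786 + 28804)/(24/5 + 5195) = -19982/25999/5 = -19982*5/25999 = -99910/25999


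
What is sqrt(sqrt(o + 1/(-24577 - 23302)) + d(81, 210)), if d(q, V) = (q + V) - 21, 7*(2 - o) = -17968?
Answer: sqrt(30328434020430 + 335153*sqrt(288553384191163))/335153 ≈ 17.908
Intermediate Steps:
o = 17982/7 (o = 2 - 1/7*(-17968) = 2 + 17968/7 = 17982/7 ≈ 2568.9)
d(q, V) = -21 + V + q (d(q, V) = (V + q) - 21 = -21 + V + q)
sqrt(sqrt(o + 1/(-24577 - 23302)) + d(81, 210)) = sqrt(sqrt(17982/7 + 1/(-24577 - 23302)) + (-21 + 210 + 81)) = sqrt(sqrt(17982/7 + 1/(-47879)) + 270) = sqrt(sqrt(17982/7 - 1/47879) + 270) = sqrt(sqrt(860960171/335153) + 270) = sqrt(sqrt(288553384191163)/335153 + 270) = sqrt(270 + sqrt(288553384191163)/335153)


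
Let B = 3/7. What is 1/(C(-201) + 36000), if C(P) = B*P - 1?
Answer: 7/251390 ≈ 2.7845e-5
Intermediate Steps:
B = 3/7 (B = 3*(⅐) = 3/7 ≈ 0.42857)
C(P) = -1 + 3*P/7 (C(P) = 3*P/7 - 1 = -1 + 3*P/7)
1/(C(-201) + 36000) = 1/((-1 + (3/7)*(-201)) + 36000) = 1/((-1 - 603/7) + 36000) = 1/(-610/7 + 36000) = 1/(251390/7) = 7/251390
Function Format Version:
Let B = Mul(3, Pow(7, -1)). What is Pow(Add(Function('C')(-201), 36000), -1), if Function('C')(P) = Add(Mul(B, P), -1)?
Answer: Rational(7, 251390) ≈ 2.7845e-5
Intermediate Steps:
B = Rational(3, 7) (B = Mul(3, Rational(1, 7)) = Rational(3, 7) ≈ 0.42857)
Function('C')(P) = Add(-1, Mul(Rational(3, 7), P)) (Function('C')(P) = Add(Mul(Rational(3, 7), P), -1) = Add(-1, Mul(Rational(3, 7), P)))
Pow(Add(Function('C')(-201), 36000), -1) = Pow(Add(Add(-1, Mul(Rational(3, 7), -201)), 36000), -1) = Pow(Add(Add(-1, Rational(-603, 7)), 36000), -1) = Pow(Add(Rational(-610, 7), 36000), -1) = Pow(Rational(251390, 7), -1) = Rational(7, 251390)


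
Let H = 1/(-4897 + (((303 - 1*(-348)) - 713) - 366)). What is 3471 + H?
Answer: 18483074/5325 ≈ 3471.0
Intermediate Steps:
H = -1/5325 (H = 1/(-4897 + (((303 + 348) - 713) - 366)) = 1/(-4897 + ((651 - 713) - 366)) = 1/(-4897 + (-62 - 366)) = 1/(-4897 - 428) = 1/(-5325) = -1/5325 ≈ -0.00018779)
3471 + H = 3471 - 1/5325 = 18483074/5325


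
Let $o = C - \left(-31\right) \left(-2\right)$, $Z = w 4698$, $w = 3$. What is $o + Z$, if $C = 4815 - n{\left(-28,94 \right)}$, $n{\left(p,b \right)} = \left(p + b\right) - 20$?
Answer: $18801$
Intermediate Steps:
$n{\left(p,b \right)} = -20 + b + p$ ($n{\left(p,b \right)} = \left(b + p\right) - 20 = -20 + b + p$)
$C = 4769$ ($C = 4815 - \left(-20 + 94 - 28\right) = 4815 - 46 = 4769$)
$Z = 14094$ ($Z = 3 \cdot 4698 = 14094$)
$o = 4707$ ($o = 4769 - \left(-31\right) \left(-2\right) = 4769 - 62 = 4707$)
$o + Z = 4707 + 14094 = 18801$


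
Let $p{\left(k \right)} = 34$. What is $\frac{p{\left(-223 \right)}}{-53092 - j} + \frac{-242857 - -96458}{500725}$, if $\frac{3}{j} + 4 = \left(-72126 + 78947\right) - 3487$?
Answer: $- \frac{8646500943779}{29508786287725} \approx -0.29301$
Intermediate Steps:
$j = \frac{1}{1110}$ ($j = \frac{3}{-4 + \left(\left(-72126 + 78947\right) - 3487\right)} = \frac{3}{-4 + \left(6821 - 3487\right)} = \frac{3}{-4 + 3334} = \frac{3}{3330} = 3 \cdot \frac{1}{3330} = \frac{1}{1110} \approx 0.0009009$)
$\frac{p{\left(-223 \right)}}{-53092 - j} + \frac{-242857 - -96458}{500725} = \frac{34}{-53092 - \frac{1}{1110}} + \frac{-242857 - -96458}{500725} = \frac{34}{-53092 - \frac{1}{1110}} + \left(-242857 + 96458\right) \frac{1}{500725} = \frac{34}{- \frac{58932121}{1110}} - \frac{146399}{500725} = 34 \left(- \frac{1110}{58932121}\right) - \frac{146399}{500725} = - \frac{37740}{58932121} - \frac{146399}{500725} = - \frac{8646500943779}{29508786287725}$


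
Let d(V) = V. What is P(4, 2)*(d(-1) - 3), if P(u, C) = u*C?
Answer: -32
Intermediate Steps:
P(u, C) = C*u
P(4, 2)*(d(-1) - 3) = (2*4)*(-1 - 3) = 8*(-4) = -32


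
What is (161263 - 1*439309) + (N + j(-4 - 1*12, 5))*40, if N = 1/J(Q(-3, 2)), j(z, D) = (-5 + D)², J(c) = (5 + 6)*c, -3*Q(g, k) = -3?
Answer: -3058466/11 ≈ -2.7804e+5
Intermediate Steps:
Q(g, k) = 1 (Q(g, k) = -⅓*(-3) = 1)
J(c) = 11*c
N = 1/11 (N = 1/(11*1) = 1/11 ≈ 0.090909)
(161263 - 1*439309) + (N + j(-4 - 1*12, 5))*40 = (161263 - 1*439309) + (1/11 + (-5 + 5)²)*40 = (161263 - 439309) + (1/11 + 0²)*40 = -278046 + (1/11 + 0)*40 = -278046 + (1/11)*40 = -278046 + 40/11 = -3058466/11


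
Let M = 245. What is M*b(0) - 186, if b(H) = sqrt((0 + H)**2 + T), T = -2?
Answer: -186 + 245*I*sqrt(2) ≈ -186.0 + 346.48*I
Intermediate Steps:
b(H) = sqrt(-2 + H**2) (b(H) = sqrt((0 + H)**2 - 2) = sqrt(H**2 - 2) = sqrt(-2 + H**2))
M*b(0) - 186 = 245*sqrt(-2 + 0**2) - 186 = 245*sqrt(-2 + 0) - 186 = 245*sqrt(-2) - 186 = 245*(I*sqrt(2)) - 186 = 245*I*sqrt(2) - 186 = -186 + 245*I*sqrt(2)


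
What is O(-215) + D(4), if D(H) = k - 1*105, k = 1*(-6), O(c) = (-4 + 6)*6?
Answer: -99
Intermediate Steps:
O(c) = 12 (O(c) = 2*6 = 12)
k = -6
D(H) = -111 (D(H) = -6 - 1*105 = -6 - 105 = -111)
O(-215) + D(4) = 12 - 111 = -99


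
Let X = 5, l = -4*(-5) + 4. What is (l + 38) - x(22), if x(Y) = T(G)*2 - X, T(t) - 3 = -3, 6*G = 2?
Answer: 67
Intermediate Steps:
G = 1/3 (G = (1/6)*2 = 1/3 ≈ 0.33333)
T(t) = 0 (T(t) = 3 - 3 = 0)
l = 24 (l = 20 + 4 = 24)
x(Y) = -5 (x(Y) = 0*2 - 1*5 = 0 - 5 = -5)
(l + 38) - x(22) = (24 + 38) - 1*(-5) = 62 + 5 = 67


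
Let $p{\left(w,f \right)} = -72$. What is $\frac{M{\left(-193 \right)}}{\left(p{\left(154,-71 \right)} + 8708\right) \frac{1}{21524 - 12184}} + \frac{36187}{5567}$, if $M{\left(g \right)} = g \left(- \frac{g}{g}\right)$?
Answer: $\frac{2586924118}{12019153} \approx 215.23$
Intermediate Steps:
$M{\left(g \right)} = - g$ ($M{\left(g \right)} = g \left(\left(-1\right) 1\right) = g \left(-1\right) = - g$)
$\frac{M{\left(-193 \right)}}{\left(p{\left(154,-71 \right)} + 8708\right) \frac{1}{21524 - 12184}} + \frac{36187}{5567} = \frac{\left(-1\right) \left(-193\right)}{\left(-72 + 8708\right) \frac{1}{21524 - 12184}} + \frac{36187}{5567} = \frac{193}{8636 \cdot \frac{1}{9340}} + 36187 \cdot \frac{1}{5567} = \frac{193}{8636 \cdot \frac{1}{9340}} + \frac{36187}{5567} = \frac{193}{\frac{2159}{2335}} + \frac{36187}{5567} = 193 \cdot \frac{2335}{2159} + \frac{36187}{5567} = \frac{450655}{2159} + \frac{36187}{5567} = \frac{2586924118}{12019153}$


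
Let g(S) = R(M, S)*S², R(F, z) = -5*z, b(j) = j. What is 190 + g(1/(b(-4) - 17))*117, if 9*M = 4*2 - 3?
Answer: 195575/1029 ≈ 190.06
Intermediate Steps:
M = 5/9 (M = (4*2 - 3)/9 = (8 - 3)/9 = (⅑)*5 = 5/9 ≈ 0.55556)
g(S) = -5*S³ (g(S) = (-5*S)*S² = -5*S³)
190 + g(1/(b(-4) - 17))*117 = 190 - 5/(-4 - 17)³*117 = 190 - 5*(1/(-21))³*117 = 190 - 5*(-1/21)³*117 = 190 - 5*(-1/9261)*117 = 190 + (5/9261)*117 = 190 + 65/1029 = 195575/1029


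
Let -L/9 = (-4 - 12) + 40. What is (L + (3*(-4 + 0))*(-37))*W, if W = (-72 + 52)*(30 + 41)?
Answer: -323760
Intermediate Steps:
W = -1420 (W = -20*71 = -1420)
L = -216 (L = -9*((-4 - 12) + 40) = -9*(-16 + 40) = -9*24 = -216)
(L + (3*(-4 + 0))*(-37))*W = (-216 + (3*(-4 + 0))*(-37))*(-1420) = (-216 + (3*(-4))*(-37))*(-1420) = (-216 - 12*(-37))*(-1420) = (-216 + 444)*(-1420) = 228*(-1420) = -323760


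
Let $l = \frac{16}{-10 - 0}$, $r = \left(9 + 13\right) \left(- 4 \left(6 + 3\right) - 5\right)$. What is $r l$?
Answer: $\frac{7216}{5} \approx 1443.2$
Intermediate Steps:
$r = -902$ ($r = 22 \left(\left(-4\right) 9 - 5\right) = 22 \left(-36 - 5\right) = 22 \left(-41\right) = -902$)
$l = - \frac{8}{5}$ ($l = \frac{16}{-10 + 0} = \frac{16}{-10} = 16 \left(- \frac{1}{10}\right) = - \frac{8}{5} \approx -1.6$)
$r l = \left(-902\right) \left(- \frac{8}{5}\right) = \frac{7216}{5}$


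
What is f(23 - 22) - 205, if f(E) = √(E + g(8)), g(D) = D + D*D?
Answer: -205 + √73 ≈ -196.46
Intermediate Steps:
g(D) = D + D²
f(E) = √(72 + E) (f(E) = √(E + 8*(1 + 8)) = √(E + 8*9) = √(E + 72) = √(72 + E))
f(23 - 22) - 205 = √(72 + (23 - 22)) - 205 = √(72 + 1) - 205 = √73 - 205 = -205 + √73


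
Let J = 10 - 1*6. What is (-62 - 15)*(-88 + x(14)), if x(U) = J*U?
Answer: 2464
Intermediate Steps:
J = 4 (J = 10 - 6 = 4)
x(U) = 4*U
(-62 - 15)*(-88 + x(14)) = (-62 - 15)*(-88 + 4*14) = -77*(-88 + 56) = -77*(-32) = 2464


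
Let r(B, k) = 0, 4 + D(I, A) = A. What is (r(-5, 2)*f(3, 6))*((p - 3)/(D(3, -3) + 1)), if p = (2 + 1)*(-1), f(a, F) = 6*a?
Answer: 0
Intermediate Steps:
D(I, A) = -4 + A
p = -3 (p = 3*(-1) = -3)
(r(-5, 2)*f(3, 6))*((p - 3)/(D(3, -3) + 1)) = (0*(6*3))*((-3 - 3)/((-4 - 3) + 1)) = (0*18)*(-6/(-7 + 1)) = 0*(-6/(-6)) = 0*(-6*(-⅙)) = 0*1 = 0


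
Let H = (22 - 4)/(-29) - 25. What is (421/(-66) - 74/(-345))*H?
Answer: 34762741/220110 ≈ 157.93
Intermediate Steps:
H = -743/29 (H = 18*(-1/29) - 25 = -18/29 - 25 = -743/29 ≈ -25.621)
(421/(-66) - 74/(-345))*H = (421/(-66) - 74/(-345))*(-743/29) = (421*(-1/66) - 74*(-1/345))*(-743/29) = (-421/66 + 74/345)*(-743/29) = -46787/7590*(-743/29) = 34762741/220110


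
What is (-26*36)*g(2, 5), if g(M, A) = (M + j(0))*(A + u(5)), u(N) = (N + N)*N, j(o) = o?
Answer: -102960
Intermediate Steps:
u(N) = 2*N**2 (u(N) = (2*N)*N = 2*N**2)
g(M, A) = M*(50 + A) (g(M, A) = (M + 0)*(A + 2*5**2) = M*(A + 2*25) = M*(A + 50) = M*(50 + A))
(-26*36)*g(2, 5) = (-26*36)*(2*(50 + 5)) = -1872*55 = -936*110 = -102960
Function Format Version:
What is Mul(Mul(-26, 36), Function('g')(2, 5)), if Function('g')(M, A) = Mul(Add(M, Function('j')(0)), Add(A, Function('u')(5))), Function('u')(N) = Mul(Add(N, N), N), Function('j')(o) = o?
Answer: -102960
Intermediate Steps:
Function('u')(N) = Mul(2, Pow(N, 2)) (Function('u')(N) = Mul(Mul(2, N), N) = Mul(2, Pow(N, 2)))
Function('g')(M, A) = Mul(M, Add(50, A)) (Function('g')(M, A) = Mul(Add(M, 0), Add(A, Mul(2, Pow(5, 2)))) = Mul(M, Add(A, Mul(2, 25))) = Mul(M, Add(A, 50)) = Mul(M, Add(50, A)))
Mul(Mul(-26, 36), Function('g')(2, 5)) = Mul(Mul(-26, 36), Mul(2, Add(50, 5))) = Mul(-936, Mul(2, 55)) = Mul(-936, 110) = -102960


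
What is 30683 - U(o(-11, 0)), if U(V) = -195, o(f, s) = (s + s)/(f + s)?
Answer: 30878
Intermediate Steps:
o(f, s) = 2*s/(f + s) (o(f, s) = (2*s)/(f + s) = 2*s/(f + s))
30683 - U(o(-11, 0)) = 30683 - 1*(-195) = 30683 + 195 = 30878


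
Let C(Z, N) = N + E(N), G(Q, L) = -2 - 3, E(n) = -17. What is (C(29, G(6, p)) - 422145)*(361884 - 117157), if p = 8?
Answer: -103315663409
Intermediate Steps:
G(Q, L) = -5
C(Z, N) = -17 + N (C(Z, N) = N - 17 = -17 + N)
(C(29, G(6, p)) - 422145)*(361884 - 117157) = ((-17 - 5) - 422145)*(361884 - 117157) = (-22 - 422145)*244727 = -422167*244727 = -103315663409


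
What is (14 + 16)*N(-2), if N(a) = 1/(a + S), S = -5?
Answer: -30/7 ≈ -4.2857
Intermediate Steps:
N(a) = 1/(-5 + a) (N(a) = 1/(a - 5) = 1/(-5 + a))
(14 + 16)*N(-2) = (14 + 16)/(-5 - 2) = 30/(-7) = 30*(-⅐) = -30/7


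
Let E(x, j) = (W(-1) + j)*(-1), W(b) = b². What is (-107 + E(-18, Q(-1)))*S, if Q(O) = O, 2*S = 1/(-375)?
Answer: 107/750 ≈ 0.14267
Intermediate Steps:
S = -1/750 (S = (½)/(-375) = (½)*(-1/375) = -1/750 ≈ -0.0013333)
E(x, j) = -1 - j (E(x, j) = ((-1)² + j)*(-1) = (1 + j)*(-1) = -1 - j)
(-107 + E(-18, Q(-1)))*S = (-107 + (-1 - 1*(-1)))*(-1/750) = (-107 + (-1 + 1))*(-1/750) = (-107 + 0)*(-1/750) = -107*(-1/750) = 107/750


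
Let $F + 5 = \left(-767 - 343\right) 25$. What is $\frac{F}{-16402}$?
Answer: $\frac{27755}{16402} \approx 1.6922$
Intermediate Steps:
$F = -27755$ ($F = -5 + \left(-767 - 343\right) 25 = -5 - 27750 = -27755$)
$\frac{F}{-16402} = - \frac{27755}{-16402} = \left(-27755\right) \left(- \frac{1}{16402}\right) = \frac{27755}{16402}$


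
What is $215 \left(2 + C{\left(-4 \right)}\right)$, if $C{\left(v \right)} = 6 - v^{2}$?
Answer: $-1720$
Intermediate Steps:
$215 \left(2 + C{\left(-4 \right)}\right) = 215 \left(2 + \left(6 - \left(-4\right)^{2}\right)\right) = 215 \left(2 + \left(6 - 16\right)\right) = 215 \left(2 - 10\right) = 215 \left(-8\right) = -1720$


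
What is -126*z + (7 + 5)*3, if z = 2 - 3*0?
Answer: -216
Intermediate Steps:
z = 2 (z = 2 + 0 = 2)
-126*z + (7 + 5)*3 = -126*2 + (7 + 5)*3 = -252 + 12*3 = -252 + 36 = -216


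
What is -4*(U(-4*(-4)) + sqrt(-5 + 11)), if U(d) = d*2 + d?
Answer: -192 - 4*sqrt(6) ≈ -201.80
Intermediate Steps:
U(d) = 3*d (U(d) = 2*d + d = 3*d)
-4*(U(-4*(-4)) + sqrt(-5 + 11)) = -4*(3*(-4*(-4)) + sqrt(-5 + 11)) = -4*(3*16 + sqrt(6)) = -4*(48 + sqrt(6)) = -192 - 4*sqrt(6)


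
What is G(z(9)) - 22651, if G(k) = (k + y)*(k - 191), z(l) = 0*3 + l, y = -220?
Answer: 15751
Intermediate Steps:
z(l) = l (z(l) = 0 + l = l)
G(k) = (-220 + k)*(-191 + k) (G(k) = (k - 220)*(k - 191) = (-220 + k)*(-191 + k))
G(z(9)) - 22651 = (42020 + 9² - 411*9) - 22651 = (42020 + 81 - 3699) - 22651 = 38402 - 22651 = 15751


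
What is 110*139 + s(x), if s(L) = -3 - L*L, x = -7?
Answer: 15238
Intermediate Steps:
s(L) = -3 - L²
110*139 + s(x) = 110*139 + (-3 - 1*(-7)²) = 15290 + (-3 - 1*49) = 15290 + (-3 - 49) = 15290 - 52 = 15238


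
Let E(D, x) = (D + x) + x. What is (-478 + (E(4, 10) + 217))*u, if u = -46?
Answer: 10902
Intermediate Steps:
E(D, x) = D + 2*x
(-478 + (E(4, 10) + 217))*u = (-478 + ((4 + 2*10) + 217))*(-46) = (-478 + ((4 + 20) + 217))*(-46) = (-478 + (24 + 217))*(-46) = (-478 + 241)*(-46) = -237*(-46) = 10902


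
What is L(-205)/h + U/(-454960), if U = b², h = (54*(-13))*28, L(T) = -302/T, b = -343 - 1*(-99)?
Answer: -300045649/2291565276 ≈ -0.13093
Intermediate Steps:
b = -244 (b = -343 + 99 = -244)
h = -19656 (h = -702*28 = -19656)
U = 59536 (U = (-244)² = 59536)
L(-205)/h + U/(-454960) = -302/(-205)/(-19656) + 59536/(-454960) = -302*(-1/205)*(-1/19656) + 59536*(-1/454960) = (302/205)*(-1/19656) - 3721/28435 = -151/2014740 - 3721/28435 = -300045649/2291565276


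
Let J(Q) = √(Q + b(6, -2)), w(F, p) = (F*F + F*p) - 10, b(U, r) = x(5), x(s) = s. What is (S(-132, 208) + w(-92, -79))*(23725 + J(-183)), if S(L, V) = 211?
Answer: 378010425 + 15933*I*√178 ≈ 3.7801e+8 + 2.1257e+5*I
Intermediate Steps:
b(U, r) = 5
w(F, p) = -10 + F² + F*p (w(F, p) = (F² + F*p) - 10 = -10 + F² + F*p)
J(Q) = √(5 + Q) (J(Q) = √(Q + 5) = √(5 + Q))
(S(-132, 208) + w(-92, -79))*(23725 + J(-183)) = (211 + (-10 + (-92)² - 92*(-79)))*(23725 + √(5 - 183)) = (211 + (-10 + 8464 + 7268))*(23725 + √(-178)) = (211 + 15722)*(23725 + I*√178) = 15933*(23725 + I*√178) = 378010425 + 15933*I*√178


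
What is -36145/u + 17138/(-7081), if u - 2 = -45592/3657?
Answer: 935326610101/271046518 ≈ 3450.8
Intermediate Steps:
u = -38278/3657 (u = 2 - 45592/3657 = -38278/3657 ≈ -10.467)
-36145/u + 17138/(-7081) = -36145/(-38278/3657) + 17138/(-7081) = -36145*(-3657/38278) + 17138*(-1/7081) = 132182265/38278 - 17138/7081 = 935326610101/271046518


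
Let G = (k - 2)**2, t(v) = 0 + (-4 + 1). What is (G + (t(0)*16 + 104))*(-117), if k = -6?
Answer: -14040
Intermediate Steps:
t(v) = -3 (t(v) = 0 - 3 = -3)
G = 64 (G = (-6 - 2)**2 = (-8)**2 = 64)
(G + (t(0)*16 + 104))*(-117) = (64 + (-3*16 + 104))*(-117) = (64 + (-48 + 104))*(-117) = (64 + 56)*(-117) = 120*(-117) = -14040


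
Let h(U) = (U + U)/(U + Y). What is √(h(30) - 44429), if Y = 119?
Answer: I*√986359289/149 ≈ 210.78*I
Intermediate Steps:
h(U) = 2*U/(119 + U) (h(U) = (U + U)/(U + 119) = (2*U)/(119 + U) = 2*U/(119 + U))
√(h(30) - 44429) = √(2*30/(119 + 30) - 44429) = √(2*30/149 - 44429) = √(2*30*(1/149) - 44429) = √(60/149 - 44429) = √(-6619861/149) = I*√986359289/149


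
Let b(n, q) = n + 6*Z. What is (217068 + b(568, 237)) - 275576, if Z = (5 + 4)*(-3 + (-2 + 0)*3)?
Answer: -58426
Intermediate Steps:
Z = -81 (Z = 9*(-3 - 2*3) = 9*(-3 - 6) = 9*(-9) = -81)
b(n, q) = -486 + n (b(n, q) = n + 6*(-81) = n - 486 = -486 + n)
(217068 + b(568, 237)) - 275576 = (217068 + (-486 + 568)) - 275576 = (217068 + 82) - 275576 = 217150 - 275576 = -58426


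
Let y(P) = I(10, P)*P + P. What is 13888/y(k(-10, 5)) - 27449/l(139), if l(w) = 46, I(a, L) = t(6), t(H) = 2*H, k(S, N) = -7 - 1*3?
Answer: -2103609/2990 ≈ -703.55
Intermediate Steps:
k(S, N) = -10 (k(S, N) = -7 - 3 = -10)
I(a, L) = 12 (I(a, L) = 2*6 = 12)
y(P) = 13*P (y(P) = 12*P + P = 13*P)
13888/y(k(-10, 5)) - 27449/l(139) = 13888/((13*(-10))) - 27449/46 = 13888/(-130) - 27449*1/46 = 13888*(-1/130) - 27449/46 = -6944/65 - 27449/46 = -2103609/2990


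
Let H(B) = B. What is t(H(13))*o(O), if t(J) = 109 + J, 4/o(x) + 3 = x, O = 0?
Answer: -488/3 ≈ -162.67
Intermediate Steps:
o(x) = 4/(-3 + x)
t(H(13))*o(O) = (109 + 13)*(4/(-3 + 0)) = 122*(4/(-3)) = 122*(4*(-⅓)) = 122*(-4/3) = -488/3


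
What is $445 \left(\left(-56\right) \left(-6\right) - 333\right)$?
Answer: $1335$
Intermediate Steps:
$445 \left(\left(-56\right) \left(-6\right) - 333\right) = 445 \left(336 - 333\right) = 445 \cdot 3 = 1335$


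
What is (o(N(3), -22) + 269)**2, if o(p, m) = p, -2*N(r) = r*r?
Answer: 279841/4 ≈ 69960.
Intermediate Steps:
N(r) = -r**2/2 (N(r) = -r*r/2 = -r**2/2)
(o(N(3), -22) + 269)**2 = (-1/2*3**2 + 269)**2 = (-1/2*9 + 269)**2 = (-9/2 + 269)**2 = (529/2)**2 = 279841/4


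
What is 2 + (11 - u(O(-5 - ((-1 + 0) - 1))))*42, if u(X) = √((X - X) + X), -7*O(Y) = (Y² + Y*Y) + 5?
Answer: 464 - 6*I*√161 ≈ 464.0 - 76.131*I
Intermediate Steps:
O(Y) = -5/7 - 2*Y²/7 (O(Y) = -((Y² + Y*Y) + 5)/7 = -((Y² + Y²) + 5)/7 = -(2*Y² + 5)/7 = -(5 + 2*Y²)/7 = -5/7 - 2*Y²/7)
u(X) = √X (u(X) = √(0 + X) = √X)
2 + (11 - u(O(-5 - ((-1 + 0) - 1))))*42 = 2 + (11 - √(-5/7 - 2*(-5 - ((-1 + 0) - 1))²/7))*42 = 2 + (11 - √(-5/7 - 2*(-5 - (-1 - 1))²/7))*42 = 2 + (11 - √(-5/7 - 2*(-5 - 1*(-2))²/7))*42 = 2 + (11 - √(-5/7 - 2*(-5 + 2)²/7))*42 = 2 + (11 - √(-5/7 - 2/7*(-3)²))*42 = 2 + (11 - √(-5/7 - 2/7*9))*42 = 2 + (11 - √(-5/7 - 18/7))*42 = 2 + (11 - √(-23/7))*42 = 2 + (11 - I*√161/7)*42 = 2 + (462 - 6*I*√161) = 464 - 6*I*√161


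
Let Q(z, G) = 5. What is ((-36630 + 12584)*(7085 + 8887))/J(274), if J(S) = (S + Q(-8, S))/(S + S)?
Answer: -70155455392/93 ≈ -7.5436e+8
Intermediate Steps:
J(S) = (5 + S)/(2*S) (J(S) = (S + 5)/(S + S) = (5 + S)/((2*S)) = (5 + S)*(1/(2*S)) = (5 + S)/(2*S))
((-36630 + 12584)*(7085 + 8887))/J(274) = ((-36630 + 12584)*(7085 + 8887))/(((1/2)*(5 + 274)/274)) = (-24046*15972)/(((1/2)*(1/274)*279)) = -384062712/279/548 = -384062712*548/279 = -70155455392/93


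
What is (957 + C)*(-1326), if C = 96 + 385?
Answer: -1906788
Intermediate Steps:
C = 481
(957 + C)*(-1326) = (957 + 481)*(-1326) = 1438*(-1326) = -1906788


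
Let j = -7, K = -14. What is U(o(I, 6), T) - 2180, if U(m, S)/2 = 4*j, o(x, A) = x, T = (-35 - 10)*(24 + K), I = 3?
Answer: -2236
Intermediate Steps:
T = -450 (T = (-35 - 10)*(24 - 14) = -45*10 = -450)
U(m, S) = -56 (U(m, S) = 2*(4*(-7)) = 2*(-28) = -56)
U(o(I, 6), T) - 2180 = -56 - 2180 = -2236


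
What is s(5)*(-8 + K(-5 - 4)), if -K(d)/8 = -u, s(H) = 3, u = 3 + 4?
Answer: 144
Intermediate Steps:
u = 7
K(d) = 56 (K(d) = -(-8)*7 = -8*(-7) = 56)
s(5)*(-8 + K(-5 - 4)) = 3*(-8 + 56) = 3*48 = 144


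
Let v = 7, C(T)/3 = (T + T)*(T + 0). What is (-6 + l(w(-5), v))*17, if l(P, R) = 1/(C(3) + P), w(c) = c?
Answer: -4981/49 ≈ -101.65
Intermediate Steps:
C(T) = 6*T² (C(T) = 3*((T + T)*(T + 0)) = 3*((2*T)*T) = 3*(2*T²) = 6*T²)
l(P, R) = 1/(54 + P) (l(P, R) = 1/(6*3² + P) = 1/(6*9 + P) = 1/(54 + P))
(-6 + l(w(-5), v))*17 = (-6 + 1/(54 - 5))*17 = (-6 + 1/49)*17 = -293/49*17 = -4981/49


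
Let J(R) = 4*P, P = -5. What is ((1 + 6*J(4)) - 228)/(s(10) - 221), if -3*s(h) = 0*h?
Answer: 347/221 ≈ 1.5701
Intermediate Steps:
J(R) = -20 (J(R) = 4*(-5) = -20)
s(h) = 0 (s(h) = -0*h = -⅓*0 = 0)
((1 + 6*J(4)) - 228)/(s(10) - 221) = ((1 + 6*(-20)) - 228)/(0 - 221) = ((1 - 120) - 228)/(-221) = (-119 - 228)*(-1/221) = -347*(-1/221) = 347/221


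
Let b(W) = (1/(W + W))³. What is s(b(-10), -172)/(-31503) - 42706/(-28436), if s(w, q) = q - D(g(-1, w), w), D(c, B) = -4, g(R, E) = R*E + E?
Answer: 225024061/149303218 ≈ 1.5072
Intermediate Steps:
g(R, E) = E + E*R (g(R, E) = E*R + E = E + E*R)
b(W) = 1/(8*W³) (b(W) = (1/(2*W))³ = 1/(8*W³))
s(w, q) = 4 + q (s(w, q) = q - 1*(-4) = q + 4 = 4 + q)
s(b(-10), -172)/(-31503) - 42706/(-28436) = (4 - 172)/(-31503) - 42706/(-28436) = -168*(-1/31503) - 42706*(-1/28436) = 56/10501 + 21353/14218 = 225024061/149303218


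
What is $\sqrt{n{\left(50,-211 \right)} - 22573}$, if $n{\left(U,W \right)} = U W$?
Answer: $i \sqrt{33123} \approx 182.0 i$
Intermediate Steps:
$\sqrt{n{\left(50,-211 \right)} - 22573} = \sqrt{50 \left(-211\right) - 22573} = \sqrt{-10550 - 22573} = \sqrt{-33123} = i \sqrt{33123}$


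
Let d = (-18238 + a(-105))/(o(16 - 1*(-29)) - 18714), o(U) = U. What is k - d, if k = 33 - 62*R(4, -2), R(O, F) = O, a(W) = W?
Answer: -4032178/18669 ≈ -215.98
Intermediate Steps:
d = 18343/18669 (d = (-18238 - 105)/((16 - 1*(-29)) - 18714) = -18343/((16 + 29) - 18714) = -18343/(45 - 18714) = -18343/(-18669) = -18343*(-1/18669) = 18343/18669 ≈ 0.98254)
k = -215 (k = 33 - 62*4 = 33 - 248 = -215)
k - d = -215 - 1*18343/18669 = -215 - 18343/18669 = -4032178/18669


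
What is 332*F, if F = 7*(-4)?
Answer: -9296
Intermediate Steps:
F = -28
332*F = 332*(-28) = -9296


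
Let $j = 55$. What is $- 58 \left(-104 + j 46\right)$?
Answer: $-140708$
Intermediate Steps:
$- 58 \left(-104 + j 46\right) = - 58 \left(-104 + 55 \cdot 46\right) = - 58 \left(-104 + 2530\right) = \left(-58\right) 2426 = -140708$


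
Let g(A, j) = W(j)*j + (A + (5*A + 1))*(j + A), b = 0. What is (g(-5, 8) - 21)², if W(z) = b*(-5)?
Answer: 11664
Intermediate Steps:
W(z) = 0 (W(z) = 0*(-5) = 0)
g(A, j) = (1 + 6*A)*(A + j) (g(A, j) = 0*j + (A + (5*A + 1))*(j + A) = 0 + (A + (1 + 5*A))*(A + j) = 0 + (1 + 6*A)*(A + j) = (1 + 6*A)*(A + j))
(g(-5, 8) - 21)² = ((-5 + 8 + 6*(-5)² + 6*(-5)*8) - 21)² = ((-5 + 8 + 6*25 - 240) - 21)² = ((-5 + 8 + 150 - 240) - 21)² = (-87 - 21)² = (-108)² = 11664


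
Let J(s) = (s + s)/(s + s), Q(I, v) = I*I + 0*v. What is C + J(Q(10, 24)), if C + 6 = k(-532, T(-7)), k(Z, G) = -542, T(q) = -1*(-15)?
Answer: -547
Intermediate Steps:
T(q) = 15
Q(I, v) = I**2 (Q(I, v) = I**2 + 0 = I**2)
C = -548 (C = -6 - 542 = -548)
J(s) = 1 (J(s) = (2*s)/((2*s)) = (2*s)*(1/(2*s)) = 1)
C + J(Q(10, 24)) = -548 + 1 = -547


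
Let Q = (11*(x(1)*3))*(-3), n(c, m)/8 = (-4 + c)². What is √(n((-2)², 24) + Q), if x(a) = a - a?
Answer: 0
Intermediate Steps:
n(c, m) = 8*(-4 + c)²
x(a) = 0
Q = 0 (Q = (11*(0*3))*(-3) = (11*0)*(-3) = 0*(-3) = 0)
√(n((-2)², 24) + Q) = √(8*(-4 + (-2)²)² + 0) = √(8*(-4 + 4)² + 0) = √(8*0² + 0) = √(8*0 + 0) = √(0 + 0) = √0 = 0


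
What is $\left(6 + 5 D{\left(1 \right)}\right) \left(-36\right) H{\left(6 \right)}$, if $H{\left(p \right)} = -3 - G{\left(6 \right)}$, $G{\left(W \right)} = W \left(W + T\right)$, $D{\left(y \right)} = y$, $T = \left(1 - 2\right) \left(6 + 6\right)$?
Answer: $-13068$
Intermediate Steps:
$T = -12$ ($T = \left(-1\right) 12 = -12$)
$G{\left(W \right)} = W \left(-12 + W\right)$ ($G{\left(W \right)} = W \left(W - 12\right) = W \left(-12 + W\right)$)
$H{\left(p \right)} = 33$ ($H{\left(p \right)} = -3 - 6 \left(-12 + 6\right) = -3 - 6 \left(-6\right) = -3 - -36 = -3 + 36 = 33$)
$\left(6 + 5 D{\left(1 \right)}\right) \left(-36\right) H{\left(6 \right)} = \left(6 + 5 \cdot 1\right) \left(-36\right) 33 = \left(6 + 5\right) \left(-36\right) 33 = 11 \left(-36\right) 33 = \left(-396\right) 33 = -13068$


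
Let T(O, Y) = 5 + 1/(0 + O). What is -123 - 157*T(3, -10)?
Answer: -2881/3 ≈ -960.33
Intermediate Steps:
T(O, Y) = 5 + 1/O
-123 - 157*T(3, -10) = -123 - 157*(5 + 1/3) = -123 - 157*16/3 = -123 - 2512/3 = -2881/3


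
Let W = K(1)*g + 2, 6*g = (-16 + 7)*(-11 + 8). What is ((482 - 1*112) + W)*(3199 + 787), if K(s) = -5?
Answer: 1393107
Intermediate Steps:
g = 9/2 (g = ((-16 + 7)*(-11 + 8))/6 = (-9*(-3))/6 = (1/6)*27 = 9/2 ≈ 4.5000)
W = -41/2 (W = -5*9/2 + 2 = -45/2 + 2 = -41/2 ≈ -20.500)
((482 - 1*112) + W)*(3199 + 787) = ((482 - 1*112) - 41/2)*(3199 + 787) = ((482 - 112) - 41/2)*3986 = (370 - 41/2)*3986 = (699/2)*3986 = 1393107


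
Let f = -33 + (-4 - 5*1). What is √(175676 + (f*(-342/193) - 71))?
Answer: √6543882897/193 ≈ 419.14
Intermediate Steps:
f = -42 (f = -33 + (-4 - 5) = -33 - 9 = -42)
√(175676 + (f*(-342/193) - 71)) = √(175676 + (-(-14364)/193 - 71)) = √(175676 + (-42*(-342/193) - 71)) = √(175676 + (14364/193 - 71)) = √(175676 + 661/193) = √(33906129/193) = √6543882897/193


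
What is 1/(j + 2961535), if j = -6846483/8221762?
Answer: 8221762/24349029078187 ≈ 3.3766e-7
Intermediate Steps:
j = -6846483/8221762 (j = -6846483*1/8221762 = -6846483/8221762 ≈ -0.83273)
1/(j + 2961535) = 1/(-6846483/8221762 + 2961535) = 1/(24349029078187/8221762) = 8221762/24349029078187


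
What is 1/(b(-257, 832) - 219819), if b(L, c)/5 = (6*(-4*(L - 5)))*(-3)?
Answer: -1/314139 ≈ -3.1833e-6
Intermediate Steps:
b(L, c) = -1800 + 360*L (b(L, c) = 5*((6*(-4*(L - 5)))*(-3)) = 5*((6*(-4*(-5 + L)))*(-3)) = 5*((6*(20 - 4*L))*(-3)) = 5*((120 - 24*L)*(-3)) = 5*(-360 + 72*L) = -1800 + 360*L)
1/(b(-257, 832) - 219819) = 1/((-1800 + 360*(-257)) - 219819) = 1/((-1800 - 92520) - 219819) = 1/(-94320 - 219819) = 1/(-314139) = -1/314139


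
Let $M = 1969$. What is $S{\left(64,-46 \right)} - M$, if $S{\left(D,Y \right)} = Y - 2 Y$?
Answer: $-1923$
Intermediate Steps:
$S{\left(D,Y \right)} = - Y$
$S{\left(64,-46 \right)} - M = \left(-1\right) \left(-46\right) - 1969 = 46 - 1969 = -1923$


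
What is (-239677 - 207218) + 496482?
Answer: 49587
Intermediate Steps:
(-239677 - 207218) + 496482 = -446895 + 496482 = 49587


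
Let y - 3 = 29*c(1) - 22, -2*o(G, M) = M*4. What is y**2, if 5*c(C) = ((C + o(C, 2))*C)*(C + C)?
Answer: 72361/25 ≈ 2894.4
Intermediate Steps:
o(G, M) = -2*M (o(G, M) = -M*4/2 = -2*M)
c(C) = 2*C**2*(-4 + C)/5 (c(C) = (((C - 2*2)*C)*(C + C))/5 = (((C - 4)*C)*(2*C))/5 = (((-4 + C)*C)*(2*C))/5 = ((C*(-4 + C))*(2*C))/5 = (2*C**2*(-4 + C))/5 = 2*C**2*(-4 + C)/5)
y = -269/5 (y = 3 + (29*((2/5)*1**2*(-4 + 1)) - 22) = 3 + (29*((2/5)*1*(-3)) - 22) = 3 + (29*(-6/5) - 22) = 3 + (-174/5 - 22) = 3 - 284/5 = -269/5 ≈ -53.800)
y**2 = (-269/5)**2 = 72361/25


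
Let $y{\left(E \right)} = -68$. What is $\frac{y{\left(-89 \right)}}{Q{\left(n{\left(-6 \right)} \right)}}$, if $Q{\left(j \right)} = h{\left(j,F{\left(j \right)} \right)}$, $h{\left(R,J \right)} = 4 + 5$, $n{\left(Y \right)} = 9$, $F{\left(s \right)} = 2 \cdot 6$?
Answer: $- \frac{68}{9} \approx -7.5556$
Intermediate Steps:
$F{\left(s \right)} = 12$
$h{\left(R,J \right)} = 9$
$Q{\left(j \right)} = 9$
$\frac{y{\left(-89 \right)}}{Q{\left(n{\left(-6 \right)} \right)}} = - \frac{68}{9}$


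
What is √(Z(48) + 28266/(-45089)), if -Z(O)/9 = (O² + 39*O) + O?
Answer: I*√77288483770410/45089 ≈ 194.98*I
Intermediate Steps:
Z(O) = -360*O - 9*O² (Z(O) = -9*((O² + 39*O) + O) = -9*(O² + 40*O) = -360*O - 9*O²)
√(Z(48) + 28266/(-45089)) = √(-9*48*(40 + 48) + 28266/(-45089)) = √(-9*48*88 + 28266*(-1/45089)) = √(-38016 - 28266/45089) = √(-1714131690/45089) = I*√77288483770410/45089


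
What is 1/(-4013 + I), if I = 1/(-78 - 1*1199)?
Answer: -1277/5124602 ≈ -0.00024919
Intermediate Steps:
I = -1/1277 (I = 1/(-78 - 1199) = 1/(-1277) = -1/1277 ≈ -0.00078308)
1/(-4013 + I) = 1/(-4013 - 1/1277) = 1/(-5124602/1277) = -1277/5124602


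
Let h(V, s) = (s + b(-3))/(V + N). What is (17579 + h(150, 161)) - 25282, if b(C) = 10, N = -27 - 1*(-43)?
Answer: -1278527/166 ≈ -7702.0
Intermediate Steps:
N = 16 (N = -27 + 43 = 16)
h(V, s) = (10 + s)/(16 + V) (h(V, s) = (s + 10)/(V + 16) = (10 + s)/(16 + V))
(17579 + h(150, 161)) - 25282 = (17579 + (10 + 161)/(16 + 150)) - 25282 = (17579 + 171/166) - 25282 = 2918285/166 - 25282 = -1278527/166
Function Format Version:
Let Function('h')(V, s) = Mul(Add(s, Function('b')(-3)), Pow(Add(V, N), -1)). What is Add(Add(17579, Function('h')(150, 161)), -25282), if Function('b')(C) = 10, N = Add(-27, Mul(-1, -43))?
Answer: Rational(-1278527, 166) ≈ -7702.0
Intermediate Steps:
N = 16 (N = Add(-27, 43) = 16)
Function('h')(V, s) = Mul(Pow(Add(16, V), -1), Add(10, s)) (Function('h')(V, s) = Mul(Add(s, 10), Pow(Add(V, 16), -1)) = Mul(Add(10, s), Pow(Add(16, V), -1)) = Mul(Pow(Add(16, V), -1), Add(10, s)))
Add(Add(17579, Function('h')(150, 161)), -25282) = Add(Add(17579, Mul(Pow(Add(16, 150), -1), Add(10, 161))), -25282) = Add(Add(17579, Mul(Pow(166, -1), 171)), -25282) = Add(Add(17579, Mul(Rational(1, 166), 171)), -25282) = Add(Add(17579, Rational(171, 166)), -25282) = Add(Rational(2918285, 166), -25282) = Rational(-1278527, 166)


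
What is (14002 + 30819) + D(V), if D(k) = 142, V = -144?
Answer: 44963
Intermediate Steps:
(14002 + 30819) + D(V) = (14002 + 30819) + 142 = 44821 + 142 = 44963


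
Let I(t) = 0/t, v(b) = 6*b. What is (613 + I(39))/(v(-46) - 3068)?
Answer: -613/3344 ≈ -0.18331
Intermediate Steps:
I(t) = 0
(613 + I(39))/(v(-46) - 3068) = (613 + 0)/(6*(-46) - 3068) = 613/(-276 - 3068) = 613/(-3344) = 613*(-1/3344) = -613/3344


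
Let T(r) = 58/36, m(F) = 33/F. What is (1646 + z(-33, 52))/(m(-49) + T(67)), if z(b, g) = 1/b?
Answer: 15969198/9097 ≈ 1755.4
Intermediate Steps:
T(r) = 29/18 (T(r) = 58*(1/36) = 29/18)
(1646 + z(-33, 52))/(m(-49) + T(67)) = (1646 + 1/(-33))/(33/(-49) + 29/18) = (1646 - 1/33)/(33*(-1/49) + 29/18) = 54317/(33*(-33/49 + 29/18)) = 54317/(33*(827/882)) = (54317/33)*(882/827) = 15969198/9097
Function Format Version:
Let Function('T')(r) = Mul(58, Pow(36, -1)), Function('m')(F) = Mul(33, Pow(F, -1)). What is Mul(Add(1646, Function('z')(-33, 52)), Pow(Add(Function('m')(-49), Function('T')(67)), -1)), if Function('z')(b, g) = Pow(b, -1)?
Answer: Rational(15969198, 9097) ≈ 1755.4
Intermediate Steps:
Function('T')(r) = Rational(29, 18) (Function('T')(r) = Mul(58, Rational(1, 36)) = Rational(29, 18))
Mul(Add(1646, Function('z')(-33, 52)), Pow(Add(Function('m')(-49), Function('T')(67)), -1)) = Mul(Add(1646, Pow(-33, -1)), Pow(Add(Mul(33, Pow(-49, -1)), Rational(29, 18)), -1)) = Mul(Add(1646, Rational(-1, 33)), Pow(Add(Mul(33, Rational(-1, 49)), Rational(29, 18)), -1)) = Mul(Rational(54317, 33), Pow(Add(Rational(-33, 49), Rational(29, 18)), -1)) = Mul(Rational(54317, 33), Pow(Rational(827, 882), -1)) = Mul(Rational(54317, 33), Rational(882, 827)) = Rational(15969198, 9097)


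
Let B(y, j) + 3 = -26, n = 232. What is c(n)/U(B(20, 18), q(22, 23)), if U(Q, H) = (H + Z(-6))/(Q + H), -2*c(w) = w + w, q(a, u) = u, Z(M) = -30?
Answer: -1392/7 ≈ -198.86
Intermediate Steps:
B(y, j) = -29 (B(y, j) = -3 - 26 = -29)
c(w) = -w (c(w) = -(w + w)/2 = -w)
U(Q, H) = (-30 + H)/(H + Q) (U(Q, H) = (H - 30)/(Q + H) = (-30 + H)/(H + Q))
c(n)/U(B(20, 18), q(22, 23)) = (-1*232)/(((-30 + 23)/(23 - 29))) = -232/(-7/(-6)) = -232/((-⅙*(-7))) = -232/7/6 = -232*6/7 = -1392/7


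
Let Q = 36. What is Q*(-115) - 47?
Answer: -4187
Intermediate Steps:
Q*(-115) - 47 = 36*(-115) - 47 = -4140 - 47 = -4187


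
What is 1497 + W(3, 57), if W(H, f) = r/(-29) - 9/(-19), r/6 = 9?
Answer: 824082/551 ≈ 1495.6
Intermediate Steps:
r = 54 (r = 6*9 = 54)
W(H, f) = -765/551 (W(H, f) = 54/(-29) - 9/(-19) = 54*(-1/29) - 9*(-1/19) = -54/29 + 9/19 = -765/551)
1497 + W(3, 57) = 1497 - 765/551 = 824082/551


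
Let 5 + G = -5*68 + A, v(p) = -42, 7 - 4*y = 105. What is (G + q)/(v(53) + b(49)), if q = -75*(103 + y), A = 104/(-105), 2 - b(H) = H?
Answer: 1309033/18690 ≈ 70.039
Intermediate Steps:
y = -49/2 (y = 7/4 - 1/4*105 = 7/4 - 105/4 = -49/2 ≈ -24.500)
b(H) = 2 - H
A = -104/105 (A = 104*(-1/105) = -104/105 ≈ -0.99048)
q = -11775/2 (q = -75*(103 - 49/2) = -75*157/2 = -11775/2 ≈ -5887.5)
G = -36329/105 (G = -5 + (-5*68 - 104/105) = -5 + (-340 - 104/105) = -5 - 35804/105 = -36329/105 ≈ -345.99)
(G + q)/(v(53) + b(49)) = (-36329/105 - 11775/2)/(-42 + (2 - 1*49)) = -1309033/(210*(-42 + (2 - 49))) = -1309033/(210*(-42 - 47)) = -1309033/210/(-89) = -1309033/210*(-1/89) = 1309033/18690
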